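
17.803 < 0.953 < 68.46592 False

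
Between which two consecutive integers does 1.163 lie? 1 and 2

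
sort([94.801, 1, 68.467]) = [1, 68.467, 94.801]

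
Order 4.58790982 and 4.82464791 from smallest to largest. 4.58790982, 4.82464791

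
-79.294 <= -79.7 False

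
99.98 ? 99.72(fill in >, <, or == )>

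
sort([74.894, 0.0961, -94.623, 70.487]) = [-94.623, 0.0961, 70.487, 74.894]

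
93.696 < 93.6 False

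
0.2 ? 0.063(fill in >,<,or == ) >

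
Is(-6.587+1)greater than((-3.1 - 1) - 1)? No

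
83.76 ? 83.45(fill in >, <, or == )>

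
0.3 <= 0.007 False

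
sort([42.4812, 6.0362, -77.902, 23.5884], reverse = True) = [42.4812, 23.5884, 6.0362, -77.902]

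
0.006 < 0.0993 True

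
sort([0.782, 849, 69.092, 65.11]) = [0.782, 65.11, 69.092, 849]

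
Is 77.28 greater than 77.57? No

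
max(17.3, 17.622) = 17.622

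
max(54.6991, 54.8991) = 54.8991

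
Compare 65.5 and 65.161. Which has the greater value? 65.5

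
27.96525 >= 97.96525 False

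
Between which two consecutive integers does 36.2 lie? 36 and 37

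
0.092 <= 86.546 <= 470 True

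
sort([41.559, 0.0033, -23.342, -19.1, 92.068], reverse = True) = [92.068, 41.559, 0.0033, -19.1, -23.342]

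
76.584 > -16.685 True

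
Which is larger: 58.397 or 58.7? 58.7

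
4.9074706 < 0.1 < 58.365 False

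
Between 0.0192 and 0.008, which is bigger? 0.0192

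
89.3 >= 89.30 True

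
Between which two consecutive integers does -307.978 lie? -308 and -307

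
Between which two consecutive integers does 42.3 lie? 42 and 43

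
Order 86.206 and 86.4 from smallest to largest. 86.206, 86.4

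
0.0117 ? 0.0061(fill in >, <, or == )>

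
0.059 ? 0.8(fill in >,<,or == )<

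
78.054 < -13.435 False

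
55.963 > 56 False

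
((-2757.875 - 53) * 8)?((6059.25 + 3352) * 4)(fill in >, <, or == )<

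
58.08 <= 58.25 True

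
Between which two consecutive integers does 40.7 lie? 40 and 41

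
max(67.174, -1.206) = 67.174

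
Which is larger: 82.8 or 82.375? 82.8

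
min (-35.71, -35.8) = -35.8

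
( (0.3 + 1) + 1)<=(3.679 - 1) True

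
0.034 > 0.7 False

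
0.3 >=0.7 False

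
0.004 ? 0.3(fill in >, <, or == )<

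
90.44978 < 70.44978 False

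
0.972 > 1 False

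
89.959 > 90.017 False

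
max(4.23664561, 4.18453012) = 4.23664561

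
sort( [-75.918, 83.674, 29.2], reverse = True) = [83.674, 29.2, -75.918]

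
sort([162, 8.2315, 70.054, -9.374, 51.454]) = [-9.374, 8.2315, 51.454, 70.054, 162]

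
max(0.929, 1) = 1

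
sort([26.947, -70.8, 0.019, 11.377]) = [-70.8, 0.019, 11.377, 26.947]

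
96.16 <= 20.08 False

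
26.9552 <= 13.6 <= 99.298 False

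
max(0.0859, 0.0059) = 0.0859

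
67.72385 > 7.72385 True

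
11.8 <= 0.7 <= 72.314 False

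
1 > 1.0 False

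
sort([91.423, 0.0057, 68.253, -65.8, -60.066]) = [-65.8, -60.066, 0.0057, 68.253, 91.423]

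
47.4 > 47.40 False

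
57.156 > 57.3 False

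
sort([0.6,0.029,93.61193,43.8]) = [0.029,0.6,43.8,93.61193]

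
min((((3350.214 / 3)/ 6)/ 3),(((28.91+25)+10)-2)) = 61.91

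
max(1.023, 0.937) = 1.023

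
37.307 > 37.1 True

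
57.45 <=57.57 True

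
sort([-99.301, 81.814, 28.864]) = [-99.301, 28.864, 81.814]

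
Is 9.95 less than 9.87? No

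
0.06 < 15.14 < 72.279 True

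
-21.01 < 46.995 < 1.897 False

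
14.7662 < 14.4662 False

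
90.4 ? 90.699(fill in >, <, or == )<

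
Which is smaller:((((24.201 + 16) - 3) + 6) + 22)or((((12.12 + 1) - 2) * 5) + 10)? ((((24.201 + 16) - 3) + 6) + 22)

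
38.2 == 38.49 False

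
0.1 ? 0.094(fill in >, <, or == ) >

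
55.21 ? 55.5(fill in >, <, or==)<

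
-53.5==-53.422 False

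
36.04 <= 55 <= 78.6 True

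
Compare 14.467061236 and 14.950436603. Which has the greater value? 14.950436603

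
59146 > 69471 False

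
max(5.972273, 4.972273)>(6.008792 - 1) True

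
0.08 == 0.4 False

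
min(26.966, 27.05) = 26.966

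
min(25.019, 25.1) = 25.019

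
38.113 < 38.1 False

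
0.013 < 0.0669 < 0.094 True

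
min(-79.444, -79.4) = -79.444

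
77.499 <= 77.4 False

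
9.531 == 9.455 False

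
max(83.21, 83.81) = 83.81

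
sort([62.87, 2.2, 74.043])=[2.2, 62.87, 74.043]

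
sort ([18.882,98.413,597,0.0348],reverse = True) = [597,98.413,18.882,0.0348]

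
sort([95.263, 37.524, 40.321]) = [37.524, 40.321, 95.263]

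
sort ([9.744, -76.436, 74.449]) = [-76.436, 9.744, 74.449]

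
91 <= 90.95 False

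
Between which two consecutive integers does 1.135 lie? 1 and 2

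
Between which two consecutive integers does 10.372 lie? 10 and 11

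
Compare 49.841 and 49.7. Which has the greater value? 49.841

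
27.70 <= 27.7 True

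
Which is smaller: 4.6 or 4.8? 4.6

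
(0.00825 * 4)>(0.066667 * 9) False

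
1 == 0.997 False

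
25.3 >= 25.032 True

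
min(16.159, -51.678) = -51.678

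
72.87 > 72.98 False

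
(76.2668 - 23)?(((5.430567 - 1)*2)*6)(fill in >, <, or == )>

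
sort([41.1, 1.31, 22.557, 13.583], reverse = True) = [41.1, 22.557, 13.583, 1.31]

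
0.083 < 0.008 False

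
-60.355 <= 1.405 True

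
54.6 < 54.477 False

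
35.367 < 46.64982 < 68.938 True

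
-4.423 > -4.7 True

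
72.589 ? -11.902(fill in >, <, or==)>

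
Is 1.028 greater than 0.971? Yes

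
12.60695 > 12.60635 True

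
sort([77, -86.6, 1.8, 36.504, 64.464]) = [-86.6, 1.8, 36.504, 64.464, 77]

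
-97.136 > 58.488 False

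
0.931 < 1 True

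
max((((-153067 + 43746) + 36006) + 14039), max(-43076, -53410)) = -43076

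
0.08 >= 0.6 False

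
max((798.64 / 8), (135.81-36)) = 99.83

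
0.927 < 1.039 True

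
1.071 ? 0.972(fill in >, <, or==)>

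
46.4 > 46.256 True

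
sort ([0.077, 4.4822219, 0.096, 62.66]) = [0.077, 0.096, 4.4822219, 62.66]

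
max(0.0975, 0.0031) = 0.0975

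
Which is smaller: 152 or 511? 152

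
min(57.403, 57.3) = 57.3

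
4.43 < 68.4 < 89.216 True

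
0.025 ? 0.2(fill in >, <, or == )<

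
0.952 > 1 False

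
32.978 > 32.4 True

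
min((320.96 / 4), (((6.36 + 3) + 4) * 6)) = 80.16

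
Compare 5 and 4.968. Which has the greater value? 5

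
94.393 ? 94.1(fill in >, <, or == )>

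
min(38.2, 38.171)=38.171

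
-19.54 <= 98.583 True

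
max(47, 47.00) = 47.00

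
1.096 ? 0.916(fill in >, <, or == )>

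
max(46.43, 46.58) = 46.58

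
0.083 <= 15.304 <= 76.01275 True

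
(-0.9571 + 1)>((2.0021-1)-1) True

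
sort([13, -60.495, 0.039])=[-60.495, 0.039, 13]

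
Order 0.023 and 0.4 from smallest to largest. 0.023, 0.4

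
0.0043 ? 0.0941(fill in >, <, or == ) <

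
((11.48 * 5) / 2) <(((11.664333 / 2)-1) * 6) True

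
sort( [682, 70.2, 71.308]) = [70.2, 71.308, 682]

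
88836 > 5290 True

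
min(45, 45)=45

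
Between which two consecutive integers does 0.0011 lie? 0 and 1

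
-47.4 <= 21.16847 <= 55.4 True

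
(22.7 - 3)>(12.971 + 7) False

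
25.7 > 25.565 True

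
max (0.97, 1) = 1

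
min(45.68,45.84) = 45.68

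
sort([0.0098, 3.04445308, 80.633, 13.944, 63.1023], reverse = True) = [80.633, 63.1023, 13.944, 3.04445308, 0.0098]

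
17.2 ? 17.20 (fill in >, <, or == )==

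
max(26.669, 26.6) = 26.669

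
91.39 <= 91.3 False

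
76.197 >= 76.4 False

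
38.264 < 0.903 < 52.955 False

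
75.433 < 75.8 True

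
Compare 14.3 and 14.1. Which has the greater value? 14.3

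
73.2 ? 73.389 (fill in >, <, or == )<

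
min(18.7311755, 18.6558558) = 18.6558558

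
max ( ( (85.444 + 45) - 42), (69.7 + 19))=88.7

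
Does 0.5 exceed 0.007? Yes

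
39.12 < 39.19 True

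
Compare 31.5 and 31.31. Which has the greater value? 31.5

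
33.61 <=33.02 False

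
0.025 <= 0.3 True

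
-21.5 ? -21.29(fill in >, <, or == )<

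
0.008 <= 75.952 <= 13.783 False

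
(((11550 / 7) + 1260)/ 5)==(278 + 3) False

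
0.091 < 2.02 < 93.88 True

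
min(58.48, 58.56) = 58.48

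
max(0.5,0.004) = 0.5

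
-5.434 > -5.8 True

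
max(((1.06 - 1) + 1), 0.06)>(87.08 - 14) False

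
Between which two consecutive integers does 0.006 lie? 0 and 1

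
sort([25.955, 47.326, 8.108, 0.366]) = [0.366, 8.108, 25.955, 47.326]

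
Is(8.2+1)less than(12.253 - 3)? Yes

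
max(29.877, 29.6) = 29.877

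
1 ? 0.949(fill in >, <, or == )>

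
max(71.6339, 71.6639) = 71.6639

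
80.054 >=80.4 False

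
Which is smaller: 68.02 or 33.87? 33.87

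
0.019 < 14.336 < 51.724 True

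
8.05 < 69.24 True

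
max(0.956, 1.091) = 1.091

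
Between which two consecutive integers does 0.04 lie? 0 and 1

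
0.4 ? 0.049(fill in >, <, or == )>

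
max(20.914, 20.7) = 20.914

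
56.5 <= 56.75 True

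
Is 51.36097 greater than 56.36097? No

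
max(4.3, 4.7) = 4.7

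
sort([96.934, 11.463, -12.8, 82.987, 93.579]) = [-12.8, 11.463, 82.987, 93.579, 96.934]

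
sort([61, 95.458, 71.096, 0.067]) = [0.067, 61, 71.096, 95.458]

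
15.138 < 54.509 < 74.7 True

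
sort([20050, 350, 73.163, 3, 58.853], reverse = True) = [20050, 350, 73.163, 58.853, 3]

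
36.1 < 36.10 False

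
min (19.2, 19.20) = 19.2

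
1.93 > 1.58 True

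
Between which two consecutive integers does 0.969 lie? 0 and 1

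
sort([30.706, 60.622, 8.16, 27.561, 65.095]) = [8.16, 27.561, 30.706, 60.622, 65.095]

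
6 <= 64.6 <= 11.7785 False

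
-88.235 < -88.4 False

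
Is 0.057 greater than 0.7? No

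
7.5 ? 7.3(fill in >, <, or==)>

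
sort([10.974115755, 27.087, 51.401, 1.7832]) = [1.7832, 10.974115755, 27.087, 51.401]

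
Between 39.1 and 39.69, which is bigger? 39.69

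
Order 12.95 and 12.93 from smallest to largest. 12.93, 12.95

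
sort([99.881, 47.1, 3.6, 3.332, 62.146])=[3.332, 3.6, 47.1, 62.146, 99.881]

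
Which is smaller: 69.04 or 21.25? 21.25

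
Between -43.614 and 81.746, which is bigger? 81.746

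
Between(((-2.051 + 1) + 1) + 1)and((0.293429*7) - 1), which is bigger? ((0.293429*7) - 1)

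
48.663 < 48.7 True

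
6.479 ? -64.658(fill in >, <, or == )>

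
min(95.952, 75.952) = 75.952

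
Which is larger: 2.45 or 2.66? 2.66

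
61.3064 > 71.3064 False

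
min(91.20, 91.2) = 91.20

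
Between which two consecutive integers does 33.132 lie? 33 and 34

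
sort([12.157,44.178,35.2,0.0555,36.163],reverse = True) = [44.178,36.163,35.2,12.157,0.0555]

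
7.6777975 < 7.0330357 False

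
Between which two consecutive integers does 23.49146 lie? 23 and 24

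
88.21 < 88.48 True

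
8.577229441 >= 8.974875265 False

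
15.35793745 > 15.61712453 False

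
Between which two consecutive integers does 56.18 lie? 56 and 57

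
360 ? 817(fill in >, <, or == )<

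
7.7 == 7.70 True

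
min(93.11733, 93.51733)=93.11733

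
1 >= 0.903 True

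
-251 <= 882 True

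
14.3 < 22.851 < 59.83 True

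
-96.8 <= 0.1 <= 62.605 True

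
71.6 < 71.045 False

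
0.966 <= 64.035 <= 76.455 True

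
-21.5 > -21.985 True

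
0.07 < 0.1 True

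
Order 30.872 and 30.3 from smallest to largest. 30.3, 30.872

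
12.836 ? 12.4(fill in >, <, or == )>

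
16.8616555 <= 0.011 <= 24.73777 False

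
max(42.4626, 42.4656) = 42.4656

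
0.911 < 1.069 True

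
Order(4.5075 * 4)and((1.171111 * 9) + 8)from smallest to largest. (4.5075 * 4), ((1.171111 * 9) + 8)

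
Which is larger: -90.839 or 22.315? 22.315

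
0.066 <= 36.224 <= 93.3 True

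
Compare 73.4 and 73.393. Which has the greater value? 73.4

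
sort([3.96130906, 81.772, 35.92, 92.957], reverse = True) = [92.957, 81.772, 35.92, 3.96130906]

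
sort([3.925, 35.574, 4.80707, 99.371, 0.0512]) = [0.0512, 3.925, 4.80707, 35.574, 99.371]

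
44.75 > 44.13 True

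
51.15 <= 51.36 True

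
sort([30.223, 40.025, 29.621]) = [29.621, 30.223, 40.025]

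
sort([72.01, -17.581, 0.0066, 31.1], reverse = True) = [72.01, 31.1, 0.0066, -17.581]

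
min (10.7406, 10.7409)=10.7406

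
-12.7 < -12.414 True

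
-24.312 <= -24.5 False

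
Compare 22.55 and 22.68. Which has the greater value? 22.68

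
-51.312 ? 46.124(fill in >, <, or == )<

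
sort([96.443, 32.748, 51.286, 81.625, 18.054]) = [18.054, 32.748, 51.286, 81.625, 96.443]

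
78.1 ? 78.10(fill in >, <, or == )==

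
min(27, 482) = 27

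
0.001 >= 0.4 False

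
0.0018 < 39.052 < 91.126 True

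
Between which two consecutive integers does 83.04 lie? 83 and 84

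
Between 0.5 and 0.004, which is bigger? 0.5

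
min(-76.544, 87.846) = -76.544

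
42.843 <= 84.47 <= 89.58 True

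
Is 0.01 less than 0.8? Yes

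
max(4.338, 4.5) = 4.5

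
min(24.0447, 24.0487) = 24.0447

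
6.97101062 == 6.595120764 False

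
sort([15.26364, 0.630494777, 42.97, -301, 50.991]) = [-301, 0.630494777, 15.26364, 42.97, 50.991]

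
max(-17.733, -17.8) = -17.733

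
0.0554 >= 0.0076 True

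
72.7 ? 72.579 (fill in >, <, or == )>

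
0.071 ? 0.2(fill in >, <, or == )<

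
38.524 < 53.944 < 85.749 True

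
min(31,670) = 31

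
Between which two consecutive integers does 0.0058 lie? 0 and 1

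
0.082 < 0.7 True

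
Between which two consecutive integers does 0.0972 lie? 0 and 1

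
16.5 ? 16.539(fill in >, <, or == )<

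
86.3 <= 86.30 True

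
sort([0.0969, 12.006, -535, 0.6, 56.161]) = [-535, 0.0969, 0.6, 12.006, 56.161]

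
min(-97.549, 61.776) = -97.549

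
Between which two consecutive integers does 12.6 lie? 12 and 13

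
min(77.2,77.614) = 77.2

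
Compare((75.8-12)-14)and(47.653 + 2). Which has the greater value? ((75.8-12)-14)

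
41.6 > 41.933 False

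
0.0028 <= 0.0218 True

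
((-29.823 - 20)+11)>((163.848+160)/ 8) False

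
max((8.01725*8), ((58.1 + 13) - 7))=64.138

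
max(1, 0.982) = 1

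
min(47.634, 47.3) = 47.3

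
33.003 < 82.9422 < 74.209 False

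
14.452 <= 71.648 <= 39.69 False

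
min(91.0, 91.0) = 91.0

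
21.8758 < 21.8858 True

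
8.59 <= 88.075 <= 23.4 False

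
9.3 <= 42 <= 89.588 True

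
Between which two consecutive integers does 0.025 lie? 0 and 1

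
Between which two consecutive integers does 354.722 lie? 354 and 355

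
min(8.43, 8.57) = 8.43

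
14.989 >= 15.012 False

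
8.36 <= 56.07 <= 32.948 False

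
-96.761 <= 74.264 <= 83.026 True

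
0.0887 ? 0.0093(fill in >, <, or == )>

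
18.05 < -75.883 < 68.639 False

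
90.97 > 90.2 True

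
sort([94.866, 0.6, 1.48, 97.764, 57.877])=[0.6, 1.48, 57.877, 94.866, 97.764]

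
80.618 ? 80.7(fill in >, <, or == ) <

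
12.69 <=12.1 False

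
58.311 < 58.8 True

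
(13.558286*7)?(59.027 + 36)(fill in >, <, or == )<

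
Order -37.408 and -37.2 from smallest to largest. -37.408, -37.2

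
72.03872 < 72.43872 True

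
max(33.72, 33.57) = 33.72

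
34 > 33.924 True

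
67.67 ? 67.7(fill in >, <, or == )<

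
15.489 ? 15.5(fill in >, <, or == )<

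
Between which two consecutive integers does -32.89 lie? -33 and -32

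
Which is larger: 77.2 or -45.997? 77.2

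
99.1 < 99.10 False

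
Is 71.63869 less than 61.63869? No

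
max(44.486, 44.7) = 44.7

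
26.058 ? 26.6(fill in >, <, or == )<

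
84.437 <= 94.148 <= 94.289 True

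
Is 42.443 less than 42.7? Yes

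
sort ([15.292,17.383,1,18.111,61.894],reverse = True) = [61.894,18.111,17.383,15.292,1]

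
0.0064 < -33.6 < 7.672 False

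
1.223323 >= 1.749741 False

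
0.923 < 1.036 True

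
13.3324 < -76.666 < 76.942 False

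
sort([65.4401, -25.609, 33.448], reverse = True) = [65.4401, 33.448, -25.609]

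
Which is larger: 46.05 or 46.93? 46.93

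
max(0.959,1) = 1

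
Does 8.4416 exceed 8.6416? No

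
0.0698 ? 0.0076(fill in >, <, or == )>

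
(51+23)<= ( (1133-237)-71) True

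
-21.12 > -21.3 True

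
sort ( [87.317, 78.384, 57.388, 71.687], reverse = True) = [87.317, 78.384, 71.687, 57.388]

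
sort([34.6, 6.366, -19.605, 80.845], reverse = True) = [80.845, 34.6, 6.366, -19.605]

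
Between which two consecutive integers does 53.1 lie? 53 and 54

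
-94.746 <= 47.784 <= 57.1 True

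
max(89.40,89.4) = 89.4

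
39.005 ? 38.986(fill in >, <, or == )>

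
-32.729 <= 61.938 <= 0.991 False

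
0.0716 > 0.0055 True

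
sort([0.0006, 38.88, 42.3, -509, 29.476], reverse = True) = [42.3, 38.88, 29.476, 0.0006, -509]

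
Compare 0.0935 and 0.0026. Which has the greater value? 0.0935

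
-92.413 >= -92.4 False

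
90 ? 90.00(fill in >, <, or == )==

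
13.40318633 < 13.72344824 True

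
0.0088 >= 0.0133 False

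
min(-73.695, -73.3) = -73.695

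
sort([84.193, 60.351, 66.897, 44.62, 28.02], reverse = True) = [84.193, 66.897, 60.351, 44.62, 28.02]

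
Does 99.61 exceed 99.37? Yes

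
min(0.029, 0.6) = 0.029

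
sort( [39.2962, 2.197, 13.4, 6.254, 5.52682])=[2.197, 5.52682, 6.254, 13.4, 39.2962]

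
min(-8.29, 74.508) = -8.29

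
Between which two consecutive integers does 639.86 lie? 639 and 640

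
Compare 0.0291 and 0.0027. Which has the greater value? 0.0291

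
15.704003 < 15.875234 True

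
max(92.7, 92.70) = 92.70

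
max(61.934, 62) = 62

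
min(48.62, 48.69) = 48.62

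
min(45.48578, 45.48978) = 45.48578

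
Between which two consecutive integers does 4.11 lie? 4 and 5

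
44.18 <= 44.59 True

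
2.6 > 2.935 False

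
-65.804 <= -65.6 True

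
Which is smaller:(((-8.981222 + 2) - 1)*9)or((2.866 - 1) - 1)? (((-8.981222 + 2) - 1)*9)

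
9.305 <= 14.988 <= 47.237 True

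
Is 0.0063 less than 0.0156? Yes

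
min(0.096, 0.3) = 0.096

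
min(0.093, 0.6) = 0.093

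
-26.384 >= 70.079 False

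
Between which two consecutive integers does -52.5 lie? -53 and -52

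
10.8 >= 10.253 True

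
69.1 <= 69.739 True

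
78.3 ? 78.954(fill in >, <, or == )<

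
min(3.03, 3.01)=3.01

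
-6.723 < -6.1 True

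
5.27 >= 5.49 False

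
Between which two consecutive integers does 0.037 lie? 0 and 1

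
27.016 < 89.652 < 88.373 False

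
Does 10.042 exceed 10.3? No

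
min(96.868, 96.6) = 96.6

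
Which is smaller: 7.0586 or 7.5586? 7.0586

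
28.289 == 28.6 False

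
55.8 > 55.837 False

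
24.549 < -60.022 False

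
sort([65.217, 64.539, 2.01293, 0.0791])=[0.0791, 2.01293, 64.539, 65.217]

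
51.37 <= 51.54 True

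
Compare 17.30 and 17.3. They are equal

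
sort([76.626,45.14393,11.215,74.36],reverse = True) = [76.626,74.36,45.14393,11.215]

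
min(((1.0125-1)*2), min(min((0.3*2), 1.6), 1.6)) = 0.025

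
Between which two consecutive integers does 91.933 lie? 91 and 92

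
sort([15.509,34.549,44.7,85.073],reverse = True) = [85.073,44.7,34.549,15.509]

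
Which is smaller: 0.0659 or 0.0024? 0.0024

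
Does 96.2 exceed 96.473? No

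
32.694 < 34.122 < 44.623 True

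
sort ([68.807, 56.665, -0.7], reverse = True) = [68.807, 56.665, -0.7]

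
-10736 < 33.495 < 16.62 False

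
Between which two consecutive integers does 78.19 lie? 78 and 79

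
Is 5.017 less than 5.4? Yes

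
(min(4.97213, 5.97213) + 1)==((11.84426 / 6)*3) False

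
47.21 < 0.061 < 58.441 False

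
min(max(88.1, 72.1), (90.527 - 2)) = 88.1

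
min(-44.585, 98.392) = -44.585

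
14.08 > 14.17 False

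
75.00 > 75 False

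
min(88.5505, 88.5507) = 88.5505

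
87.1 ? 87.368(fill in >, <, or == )<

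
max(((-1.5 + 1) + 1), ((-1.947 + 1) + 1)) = 0.5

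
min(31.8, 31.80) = 31.8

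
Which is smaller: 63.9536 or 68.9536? 63.9536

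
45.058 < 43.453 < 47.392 False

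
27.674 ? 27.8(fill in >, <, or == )<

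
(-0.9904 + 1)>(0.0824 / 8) False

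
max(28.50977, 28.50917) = 28.50977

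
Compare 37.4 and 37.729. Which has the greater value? 37.729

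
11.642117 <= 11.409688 False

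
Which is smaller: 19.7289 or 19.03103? 19.03103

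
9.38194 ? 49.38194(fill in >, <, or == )<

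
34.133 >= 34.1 True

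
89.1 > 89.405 False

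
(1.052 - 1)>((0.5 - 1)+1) False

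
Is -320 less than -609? No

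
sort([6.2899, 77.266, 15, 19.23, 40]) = [6.2899, 15, 19.23, 40, 77.266]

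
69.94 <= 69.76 False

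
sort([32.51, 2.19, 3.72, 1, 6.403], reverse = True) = [32.51, 6.403, 3.72, 2.19, 1]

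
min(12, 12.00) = 12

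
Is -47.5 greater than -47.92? Yes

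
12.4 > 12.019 True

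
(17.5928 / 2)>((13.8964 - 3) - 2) False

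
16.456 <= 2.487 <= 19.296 False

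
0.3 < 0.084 False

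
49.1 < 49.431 True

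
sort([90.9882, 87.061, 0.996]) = [0.996, 87.061, 90.9882]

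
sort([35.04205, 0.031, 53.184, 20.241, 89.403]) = [0.031, 20.241, 35.04205, 53.184, 89.403]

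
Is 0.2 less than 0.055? No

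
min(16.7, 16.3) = 16.3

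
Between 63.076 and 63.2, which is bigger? 63.2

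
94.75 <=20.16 False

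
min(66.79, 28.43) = 28.43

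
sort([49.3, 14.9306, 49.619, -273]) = [-273, 14.9306, 49.3, 49.619]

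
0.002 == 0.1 False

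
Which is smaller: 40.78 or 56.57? 40.78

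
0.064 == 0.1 False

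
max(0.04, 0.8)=0.8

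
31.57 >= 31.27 True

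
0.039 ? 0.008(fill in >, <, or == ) >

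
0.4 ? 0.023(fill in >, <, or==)>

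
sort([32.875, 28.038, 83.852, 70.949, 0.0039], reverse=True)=[83.852, 70.949, 32.875, 28.038, 0.0039]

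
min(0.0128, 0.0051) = 0.0051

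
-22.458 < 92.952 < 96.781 True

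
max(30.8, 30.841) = 30.841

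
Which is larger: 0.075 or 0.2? 0.2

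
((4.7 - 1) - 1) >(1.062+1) True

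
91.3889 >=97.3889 False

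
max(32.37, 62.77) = 62.77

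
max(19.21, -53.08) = 19.21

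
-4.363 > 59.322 False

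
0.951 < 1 True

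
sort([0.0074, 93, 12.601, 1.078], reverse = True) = [93, 12.601, 1.078, 0.0074]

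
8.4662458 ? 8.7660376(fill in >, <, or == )<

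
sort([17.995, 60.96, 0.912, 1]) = [0.912, 1, 17.995, 60.96]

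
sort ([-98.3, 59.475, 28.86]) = [-98.3, 28.86, 59.475]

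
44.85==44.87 False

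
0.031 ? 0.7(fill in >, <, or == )<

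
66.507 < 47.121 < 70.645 False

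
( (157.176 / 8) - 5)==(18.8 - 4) False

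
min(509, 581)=509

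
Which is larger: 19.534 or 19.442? 19.534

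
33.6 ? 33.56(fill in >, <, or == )>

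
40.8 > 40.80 False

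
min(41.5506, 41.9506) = 41.5506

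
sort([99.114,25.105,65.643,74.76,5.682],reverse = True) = [99.114,74.76,65.643,25.105,5.682]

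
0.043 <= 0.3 True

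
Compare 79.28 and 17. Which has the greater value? 79.28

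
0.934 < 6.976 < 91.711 True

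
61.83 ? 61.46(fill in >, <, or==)>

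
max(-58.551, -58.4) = -58.4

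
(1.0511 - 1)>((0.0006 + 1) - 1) True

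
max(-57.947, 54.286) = 54.286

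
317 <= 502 True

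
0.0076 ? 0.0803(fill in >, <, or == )<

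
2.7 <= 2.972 True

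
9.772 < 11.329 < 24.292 True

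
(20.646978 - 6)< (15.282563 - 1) False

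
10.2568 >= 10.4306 False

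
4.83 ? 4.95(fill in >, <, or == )<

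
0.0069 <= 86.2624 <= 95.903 True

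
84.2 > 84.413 False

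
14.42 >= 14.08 True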